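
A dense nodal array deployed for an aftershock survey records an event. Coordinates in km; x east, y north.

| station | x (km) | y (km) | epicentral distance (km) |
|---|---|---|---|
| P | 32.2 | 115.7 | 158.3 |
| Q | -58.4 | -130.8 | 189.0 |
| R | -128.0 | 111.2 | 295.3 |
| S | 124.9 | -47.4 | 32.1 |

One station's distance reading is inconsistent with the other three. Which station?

R

Solve using three stations at a time. Using P, Q, S (subtract circle equations pairwise → linear system) gives (x, y) ≈ (99.8, -27.4).
Distances from that point to each station vs reported:
  P: calculated 158.3 vs reported 158.3 → residual 0.0 km
  Q: calculated 189.0 vs reported 189.0 → residual 0.0 km
  R: calculated 266.7 vs reported 295.3 → residual 28.6 km
  S: calculated 32.1 vs reported 32.1 → residual 0.0 km
P, Q, S are mutually consistent (residuals ≈ 0); R is off by 28.6 km.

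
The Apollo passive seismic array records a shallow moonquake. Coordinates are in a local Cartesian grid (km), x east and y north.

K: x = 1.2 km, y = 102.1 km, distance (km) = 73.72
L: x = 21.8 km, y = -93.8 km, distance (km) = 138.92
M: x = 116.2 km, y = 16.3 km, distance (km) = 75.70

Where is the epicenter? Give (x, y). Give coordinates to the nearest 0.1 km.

Circle about each station: (x − 1.2)² + (y − 102.1)² = 73.72²; (x − 21.8)² + (y + 93.8)² = 138.92²; (x − 116.2)² + (y − 16.3)² = 75.70².
Subtracting pairs of circle equations eliminates x²+y² and gives linear equations (the radical axes):
41.2 x − 391.8 y = -15016.30
230.0 x − 171.6 y = 3046.43
Solving the 2×2 system: x ≈ 45.4, y ≈ 43.1 km.
Check against K (with the unrounded x, y): √((x − 1.2)²+(y − 102.1)²) = 73.72 ≈ 73.72 km. ✓

(45.4, 43.1)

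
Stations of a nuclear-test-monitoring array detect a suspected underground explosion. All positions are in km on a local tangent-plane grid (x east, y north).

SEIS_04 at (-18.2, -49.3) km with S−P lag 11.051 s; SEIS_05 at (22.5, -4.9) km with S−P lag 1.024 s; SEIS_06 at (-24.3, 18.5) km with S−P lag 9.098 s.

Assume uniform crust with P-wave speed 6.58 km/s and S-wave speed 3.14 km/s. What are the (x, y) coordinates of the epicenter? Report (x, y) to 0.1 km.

Distance from S−P lag: d = Δt · v_P v_S / (v_P − v_S) = Δt · (6.58·3.14)/(6.58−3.14) ≈ 6.0062·Δt.
So d_SEIS_04 = 66.37, d_SEIS_05 = 6.15, d_SEIS_06 = 54.64 km.
Circle about each station: (x + 18.2)² + (y + 49.3)² = 66.37²; (x − 22.5)² + (y + 4.9)² = 6.15²; (x + 24.3)² + (y − 18.5)² = 54.64².
Subtracting the SEIS_04 equation from the SEIS_05 and SEIS_06 equations removes the quadratic terms:
81.4 x + 88.8 y = 2135.68
-12.2 x + 135.6 y = -409.54
Solving the 2×2 system: x ≈ 26.9, y ≈ -0.6 km.

(26.9, -0.6)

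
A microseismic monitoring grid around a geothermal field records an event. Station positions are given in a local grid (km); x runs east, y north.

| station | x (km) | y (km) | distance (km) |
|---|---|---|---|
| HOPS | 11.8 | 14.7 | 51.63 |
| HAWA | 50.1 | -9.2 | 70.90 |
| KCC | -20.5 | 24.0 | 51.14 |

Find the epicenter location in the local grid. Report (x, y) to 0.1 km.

Circle about each station: (x − 11.8)² + (y − 14.7)² = 51.63²; (x − 50.1)² + (y + 9.2)² = 70.90²; (x + 20.5)² + (y − 24.0)² = 51.14².
Subtracting the HOPS equation from the HAWA and KCC equations removes the quadratic terms:
76.6 x − 47.8 y = -121.83
-64.6 x + 18.6 y = 691.28
Solving the 2×2 system: x ≈ -18.5, y ≈ -27.1 km.

-18.5 km east, -27.1 km north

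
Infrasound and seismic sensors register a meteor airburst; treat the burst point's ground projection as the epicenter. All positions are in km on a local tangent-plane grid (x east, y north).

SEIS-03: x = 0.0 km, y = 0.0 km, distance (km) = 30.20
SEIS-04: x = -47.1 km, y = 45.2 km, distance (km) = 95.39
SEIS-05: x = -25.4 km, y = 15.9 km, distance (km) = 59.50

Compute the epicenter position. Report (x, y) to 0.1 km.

(19.8, -22.8)

Circle about each station: x² + y² = 30.20²; (x + 47.1)² + (y − 45.2)² = 95.39²; (x + 25.4)² + (y − 15.9)² = 59.50².
Subtracting pairs of circle equations eliminates x²+y² and gives linear equations (the radical axes):
-94.2 x + 90.4 y = -3925.76
-50.8 x + 31.8 y = -1730.24
Solving the 2×2 system: x ≈ 19.8, y ≈ -22.8 km.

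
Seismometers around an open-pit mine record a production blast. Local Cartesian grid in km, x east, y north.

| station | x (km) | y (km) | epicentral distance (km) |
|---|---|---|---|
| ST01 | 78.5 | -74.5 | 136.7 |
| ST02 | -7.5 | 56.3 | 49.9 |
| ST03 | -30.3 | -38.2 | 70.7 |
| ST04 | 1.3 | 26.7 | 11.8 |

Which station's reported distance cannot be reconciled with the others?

Solve using three stations at a time. Using ST01, ST03, ST04 (subtract circle equations pairwise → linear system) gives (x, y) ≈ (-10.1, 29.6).
Distances from that point to each station vs reported:
  ST01: calculated 136.7 vs reported 136.7 → residual 0.0 km
  ST02: calculated 26.9 vs reported 49.9 → residual 23.0 km
  ST03: calculated 70.7 vs reported 70.7 → residual 0.0 km
  ST04: calculated 11.8 vs reported 11.8 → residual 0.0 km
ST01, ST03, ST04 are mutually consistent (residuals ≈ 0); ST02 is off by 23.0 km.

ST02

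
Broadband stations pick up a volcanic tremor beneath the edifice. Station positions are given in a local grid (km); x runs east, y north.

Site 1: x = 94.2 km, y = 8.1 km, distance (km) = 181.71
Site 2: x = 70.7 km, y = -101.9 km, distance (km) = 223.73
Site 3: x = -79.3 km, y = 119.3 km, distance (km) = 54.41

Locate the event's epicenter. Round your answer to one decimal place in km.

Circle about each station: (x − 94.2)² + (y − 8.1)² = 181.71²; (x − 70.7)² + (y + 101.9)² = 223.73²; (x + 79.3)² + (y − 119.3)² = 54.41².
Subtracting pairs of circle equations eliminates x²+y² and gives linear equations (the radical axes):
-47.0 x − 220.0 y = -10593.74
-347.0 x + 222.4 y = 41639.81
Solving the 2×2 system: x ≈ -78.4, y ≈ 64.9 km.

-78.4 km east, 64.9 km north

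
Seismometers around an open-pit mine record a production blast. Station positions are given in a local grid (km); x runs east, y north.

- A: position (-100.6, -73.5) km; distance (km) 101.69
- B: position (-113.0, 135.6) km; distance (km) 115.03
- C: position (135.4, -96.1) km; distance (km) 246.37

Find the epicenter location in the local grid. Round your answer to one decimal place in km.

Circle about each station: (x + 100.6)² + (y + 73.5)² = 101.69²; (x + 113.0)² + (y − 135.6)² = 115.03²; (x − 135.4)² + (y + 96.1)² = 246.37².
Subtracting the A equation from the B and C equations removes the quadratic terms:
-24.8 x + 418.2 y = 12742.71
472.0 x − 45.2 y = -38311.56
Solving the 2×2 system: x ≈ -78.7, y ≈ 25.8 km.

x ≈ -78.7 km, y ≈ 25.8 km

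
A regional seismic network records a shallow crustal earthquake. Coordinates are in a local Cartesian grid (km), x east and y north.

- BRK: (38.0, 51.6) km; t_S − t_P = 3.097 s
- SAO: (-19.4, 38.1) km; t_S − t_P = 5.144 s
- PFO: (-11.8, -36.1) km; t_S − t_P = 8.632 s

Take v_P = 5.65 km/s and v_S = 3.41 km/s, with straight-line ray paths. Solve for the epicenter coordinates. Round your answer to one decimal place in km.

Distance from S−P lag: d = Δt · v_P v_S / (v_P − v_S) = Δt · (5.65·3.41)/(5.65−3.41) ≈ 8.6011·Δt.
So d_BRK = 26.64, d_SAO = 44.24, d_PFO = 74.24 km.
Circle about each station: (x − 38.0)² + (y − 51.6)² = 26.64²; (x + 19.4)² + (y − 38.1)² = 44.24²; (x + 11.8)² + (y + 36.1)² = 74.24².
Subtracting the BRK equation from the SAO and PFO equations removes the quadratic terms:
-114.8 x − 27.0 y = -3526.08
-99.6 x − 175.4 y = -7466.00
Solving the 2×2 system: x ≈ 23.9, y ≈ 29.0 km.
Check against BRK (with the unrounded x, y): √((x − 38.0)²+(y − 51.6)²) = 26.64 ≈ 26.64 km. ✓

23.9 km east, 29.0 km north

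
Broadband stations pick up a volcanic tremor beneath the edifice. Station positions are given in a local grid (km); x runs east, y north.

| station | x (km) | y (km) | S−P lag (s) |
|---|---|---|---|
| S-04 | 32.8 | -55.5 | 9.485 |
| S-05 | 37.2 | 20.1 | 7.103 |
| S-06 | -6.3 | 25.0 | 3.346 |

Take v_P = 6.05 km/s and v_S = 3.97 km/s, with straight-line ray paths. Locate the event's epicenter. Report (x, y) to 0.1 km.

Distance from S−P lag: d = Δt · v_P v_S / (v_P − v_S) = Δt · (6.05·3.97)/(6.05−3.97) ≈ 11.5474·Δt.
So d_S-04 = 109.53, d_S-05 = 82.02, d_S-06 = 38.64 km.
Circle about each station: (x − 32.8)² + (y + 55.5)² = 109.53²; (x − 37.2)² + (y − 20.1)² = 82.02²; (x + 6.3)² + (y − 25.0)² = 38.64².
Subtracting pairs of circle equations eliminates x²+y² and gives linear equations (the radical axes):
8.8 x + 151.2 y = 2901.30
-78.2 x + 161.0 y = 7012.37
Solving the 2×2 system: x ≈ -44.8, y ≈ 21.8 km.

x ≈ -44.8 km, y ≈ 21.8 km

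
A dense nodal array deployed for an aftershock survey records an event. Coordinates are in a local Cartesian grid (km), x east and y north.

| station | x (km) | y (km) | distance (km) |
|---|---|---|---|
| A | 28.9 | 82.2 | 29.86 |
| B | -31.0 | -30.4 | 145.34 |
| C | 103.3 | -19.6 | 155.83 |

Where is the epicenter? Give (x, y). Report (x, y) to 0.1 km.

13.7 km east, 107.9 km north

Circle about each station: (x − 28.9)² + (y − 82.2)² = 29.86²; (x + 31.0)² + (y + 30.4)² = 145.34²; (x − 103.3)² + (y + 19.6)² = 155.83².
Subtracting pairs of circle equations eliminates x²+y² and gives linear equations (the radical axes):
-119.8 x − 225.2 y = -25938.99
148.8 x − 203.6 y = -19928.37
Solving the 2×2 system: x ≈ 13.7, y ≈ 107.9 km.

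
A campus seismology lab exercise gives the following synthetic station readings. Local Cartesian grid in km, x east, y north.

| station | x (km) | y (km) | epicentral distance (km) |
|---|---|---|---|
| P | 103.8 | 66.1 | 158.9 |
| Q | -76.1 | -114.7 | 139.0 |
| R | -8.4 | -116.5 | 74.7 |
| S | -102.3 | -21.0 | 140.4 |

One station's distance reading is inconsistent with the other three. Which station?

S

Solve using three stations at a time. Using P, Q, R (subtract circle equations pairwise → linear system) gives (x, y) ≈ (60.0, -86.6).
Distances from that point to each station vs reported:
  P: calculated 158.9 vs reported 158.9 → residual 0.0 km
  Q: calculated 139.0 vs reported 139.0 → residual 0.0 km
  R: calculated 74.6 vs reported 74.7 → residual 0.1 km
  S: calculated 175.1 vs reported 140.4 → residual 34.7 km
P, Q, R are mutually consistent (residuals ≈ 0); S is off by 34.7 km.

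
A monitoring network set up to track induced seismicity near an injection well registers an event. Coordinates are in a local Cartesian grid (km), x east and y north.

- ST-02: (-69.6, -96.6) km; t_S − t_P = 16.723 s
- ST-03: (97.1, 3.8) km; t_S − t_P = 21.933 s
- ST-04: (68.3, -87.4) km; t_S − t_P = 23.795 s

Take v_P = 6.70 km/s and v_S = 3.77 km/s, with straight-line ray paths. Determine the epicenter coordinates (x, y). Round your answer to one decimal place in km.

Distance from S−P lag: d = Δt · v_P v_S / (v_P − v_S) = Δt · (6.70·3.77)/(6.70−3.77) ≈ 8.6208·Δt.
So d_ST-02 = 144.17, d_ST-03 = 189.08, d_ST-04 = 205.13 km.
Circle about each station: (x + 69.6)² + (y + 96.6)² = 144.17²; (x − 97.1)² + (y − 3.8)² = 189.08²; (x − 68.3)² + (y + 87.4)² = 205.13².
Subtracting the ST-02 equation from the ST-03 and ST-04 equations removes the quadratic terms:
333.4 x + 200.8 y = -19699.13
275.8 x + 18.4 y = -23165.40
Solving the 2×2 system: x ≈ -87.1, y ≈ 46.5 km.

(-87.1, 46.5)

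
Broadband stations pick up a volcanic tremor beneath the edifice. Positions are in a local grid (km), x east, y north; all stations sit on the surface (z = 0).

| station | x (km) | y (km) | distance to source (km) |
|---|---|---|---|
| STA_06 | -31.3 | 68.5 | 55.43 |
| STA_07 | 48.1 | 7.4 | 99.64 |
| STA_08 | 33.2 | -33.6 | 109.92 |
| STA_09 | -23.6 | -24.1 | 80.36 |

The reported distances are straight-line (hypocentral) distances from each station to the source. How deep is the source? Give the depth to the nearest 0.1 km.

47.5 km

Each station gives a sphere (x−x_i)² + (y−y_i)² + z² = d_i² (stations at z=0).
Subtracting the STA_06 sphere from STA_07 and STA_08: z² cancels, leaving linear equations in x and y:
158.8 x − 122.2 y = -10159.21
129.0 x − 204.2 y = -12450.66
Solving: x ≈ -33.189, y ≈ 40.006 km (keep extra digits for the depth step; rounded: -33.2, 40.0).
Then from the STA_06 sphere: z² = 55.43² − (x + 31.3)² − (y − 68.5)² with x = -33.189, y = 40.006, so z ≈ 47.508 ≈ 47.5 km.
Check against STA_09 (with the unrounded solution): distance 80.37 ≈ 80.36 km. ✓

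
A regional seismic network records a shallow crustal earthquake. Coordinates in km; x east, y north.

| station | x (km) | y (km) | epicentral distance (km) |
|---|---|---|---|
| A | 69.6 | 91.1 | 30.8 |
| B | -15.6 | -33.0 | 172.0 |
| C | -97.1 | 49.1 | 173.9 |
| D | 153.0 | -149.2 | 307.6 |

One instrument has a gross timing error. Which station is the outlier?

D

Solve using three stations at a time. Using A, B, C (subtract circle equations pairwise → linear system) gives (x, y) ≈ (61.3, 120.9).
Distances from that point to each station vs reported:
  A: calculated 30.9 vs reported 30.8 → residual 0.1 km
  B: calculated 172.0 vs reported 172.0 → residual 0.0 km
  C: calculated 173.9 vs reported 173.9 → residual 0.0 km
  D: calculated 285.2 vs reported 307.6 → residual 22.4 km
A, B, C are mutually consistent (residuals ≈ 0); D is off by 22.4 km.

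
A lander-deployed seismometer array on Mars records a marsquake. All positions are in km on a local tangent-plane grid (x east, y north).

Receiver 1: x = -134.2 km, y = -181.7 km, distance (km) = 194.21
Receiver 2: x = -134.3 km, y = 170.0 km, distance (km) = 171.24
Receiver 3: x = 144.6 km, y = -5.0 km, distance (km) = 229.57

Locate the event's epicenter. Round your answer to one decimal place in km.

Circle about each station: (x + 134.2)² + (y + 181.7)² = 194.21²; (x + 134.3)² + (y − 170.0)² = 171.24²; (x − 144.6)² + (y + 5.0)² = 229.57².
Subtracting the Receiver 1 equation from the Receiver 2 and Receiver 3 equations removes the quadratic terms:
-0.2 x + 703.4 y = 4306.35
557.6 x + 353.4 y = -45075.23
Solving the 2×2 system: x ≈ -84.7, y ≈ 6.1 km.
Check against Receiver 1 (with the unrounded x, y): √((x + 134.2)²+(y + 181.7)²) = 194.21 ≈ 194.21 km. ✓

-84.7 km east, 6.1 km north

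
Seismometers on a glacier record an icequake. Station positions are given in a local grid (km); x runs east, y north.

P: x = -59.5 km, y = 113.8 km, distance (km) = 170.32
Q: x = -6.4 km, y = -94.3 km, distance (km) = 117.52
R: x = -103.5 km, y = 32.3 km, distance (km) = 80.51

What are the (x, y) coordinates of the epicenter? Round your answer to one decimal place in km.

Circle about each station: (x + 59.5)² + (y − 113.8)² = 170.32²; (x + 6.4)² + (y + 94.3)² = 117.52²; (x + 103.5)² + (y − 32.3)² = 80.51².
Subtracting pairs of circle equations eliminates x²+y² and gives linear equations (the radical axes):
106.2 x − 416.2 y = 7640.71
-88.0 x − 163.0 y = 17791.89
Solving the 2×2 system: x ≈ -114.2, y ≈ -47.5 km.
Check against P (with the unrounded x, y): √((x + 59.5)²+(y − 113.8)²) = 170.32 ≈ 170.32 km. ✓

x ≈ -114.2 km, y ≈ -47.5 km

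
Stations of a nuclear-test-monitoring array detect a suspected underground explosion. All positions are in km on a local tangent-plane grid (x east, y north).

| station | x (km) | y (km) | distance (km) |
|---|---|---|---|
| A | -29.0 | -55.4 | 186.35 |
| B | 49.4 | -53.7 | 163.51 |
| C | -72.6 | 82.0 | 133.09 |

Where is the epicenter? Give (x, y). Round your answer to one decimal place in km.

Circle about each station: (x + 29.0)² + (y + 55.4)² = 186.35²; (x − 49.4)² + (y + 53.7)² = 163.51²; (x + 72.6)² + (y − 82.0)² = 133.09².
Subtracting the A equation from the B and C equations removes the quadratic terms:
156.8 x + 3.4 y = 9404.69
-87.2 x + 274.8 y = 25097.97
Solving the 2×2 system: x ≈ 57.6, y ≈ 109.6 km.

(57.6, 109.6)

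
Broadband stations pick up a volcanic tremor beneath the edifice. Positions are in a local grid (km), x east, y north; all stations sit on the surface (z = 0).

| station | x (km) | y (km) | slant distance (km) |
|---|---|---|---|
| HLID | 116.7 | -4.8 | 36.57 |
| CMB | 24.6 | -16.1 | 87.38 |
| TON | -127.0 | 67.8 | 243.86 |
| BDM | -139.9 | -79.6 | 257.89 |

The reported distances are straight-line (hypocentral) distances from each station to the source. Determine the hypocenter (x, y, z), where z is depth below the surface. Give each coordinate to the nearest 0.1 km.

Each station gives a sphere (x−x_i)² + (y−y_i)² + z² = d_i² (stations at z=0).
Subtracting the HLID sphere from CMB and TON: z² cancels, leaving linear equations in x and y:
-184.2 x − 22.6 y = -19075.46
-487.4 x + 145.2 y = -51046.42
Solving: x ≈ 103.901, y ≈ -2.791 km (keep extra digits for the depth step; rounded: 103.9, -2.8).
Then from the HLID sphere: z² = 36.57² − (x − 116.7)² − (y + 4.8)² with x = 103.901, y = -2.791, so z ≈ 34.198 ≈ 34.2 km.

x ≈ 103.9 km, y ≈ -2.8 km, depth ≈ 34.2 km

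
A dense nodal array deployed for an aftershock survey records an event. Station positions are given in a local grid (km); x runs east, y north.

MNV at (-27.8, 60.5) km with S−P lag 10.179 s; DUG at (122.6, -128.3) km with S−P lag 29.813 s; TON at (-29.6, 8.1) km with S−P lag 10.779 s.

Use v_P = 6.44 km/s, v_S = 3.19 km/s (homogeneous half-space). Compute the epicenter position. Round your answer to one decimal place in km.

32.1 km east, 37.0 km north

Distance from S−P lag: d = Δt · v_P v_S / (v_P − v_S) = Δt · (6.44·3.19)/(6.44−3.19) ≈ 6.3211·Δt.
So d_MNV = 64.34, d_DUG = 188.45, d_TON = 68.14 km.
Circle about each station: (x + 27.8)² + (y − 60.5)² = 64.34²; (x − 122.6)² + (y + 128.3)² = 188.45²; (x + 29.6)² + (y − 8.1)² = 68.14².
Subtracting the MNV equation from the DUG and TON equations removes the quadratic terms:
300.8 x − 377.6 y = -4315.21
-3.6 x − 104.8 y = -3994.74
Solving the 2×2 system: x ≈ 32.1, y ≈ 37.0 km.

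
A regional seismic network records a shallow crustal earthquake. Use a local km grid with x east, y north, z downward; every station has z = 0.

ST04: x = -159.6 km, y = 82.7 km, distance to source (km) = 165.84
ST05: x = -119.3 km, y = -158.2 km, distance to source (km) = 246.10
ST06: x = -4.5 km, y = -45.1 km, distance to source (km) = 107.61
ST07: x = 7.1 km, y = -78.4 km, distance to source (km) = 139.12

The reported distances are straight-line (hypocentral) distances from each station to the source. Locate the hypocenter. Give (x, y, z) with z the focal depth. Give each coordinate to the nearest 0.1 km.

Each station gives a sphere (x−x_i)² + (y−y_i)² + z² = d_i² (stations at z=0).
Subtracting the ST04 sphere from ST05 and ST06: z² cancels, leaving linear equations in x and y:
80.6 x − 481.8 y = -26114.02
310.2 x − 255.6 y = -14334.20
Solving: x ≈ -1.796, y ≈ 53.900 km (keep extra digits for the depth step; rounded: -1.8, 53.9).
Then from the ST04 sphere: z² = 165.84² − (x + 159.6)² − (y − 82.7)² with x = -1.796, y = 53.900, so z ≈ 42.088 ≈ 42.1 km.

(-1.8, 53.9, 42.1)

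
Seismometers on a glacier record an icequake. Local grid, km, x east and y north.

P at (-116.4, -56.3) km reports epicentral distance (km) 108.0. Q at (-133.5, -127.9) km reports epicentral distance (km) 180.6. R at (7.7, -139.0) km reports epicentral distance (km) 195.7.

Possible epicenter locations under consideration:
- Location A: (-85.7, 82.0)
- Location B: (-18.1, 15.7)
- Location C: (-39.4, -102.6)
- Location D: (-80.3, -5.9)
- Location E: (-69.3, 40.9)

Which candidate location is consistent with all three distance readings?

For each candidate, compare |candidate − station| to the reported distance:
Location A: residuals P 33.7, Q 34.7, R 44.2 → max 44.2 km
Location B: residuals P 13.8, Q 3.6, R 38.9 → max 38.9 km
Location C: residuals P 18.2, Q 83.2, R 136.2 → max 136.2 km
Location D: residuals P 46.0, Q 47.5, R 36.1 → max 47.5 km
Location E: residuals P 0.0, Q 0.0, R 0.0 → max 0.0 km
Only Location E has all residuals ≈ 0.

Location E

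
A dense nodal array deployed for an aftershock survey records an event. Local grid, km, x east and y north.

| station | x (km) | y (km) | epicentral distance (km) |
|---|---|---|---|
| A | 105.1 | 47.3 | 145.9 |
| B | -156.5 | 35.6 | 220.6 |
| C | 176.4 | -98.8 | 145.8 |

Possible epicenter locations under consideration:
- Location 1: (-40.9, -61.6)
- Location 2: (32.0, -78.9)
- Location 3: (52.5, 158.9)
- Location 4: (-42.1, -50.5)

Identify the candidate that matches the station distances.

Location 2

For each candidate, compare |candidate − station| to the reported distance:
Location 1: residuals A 36.2, B 69.6, C 74.7 → max 74.7 km
Location 2: residuals A 0.1, B 0.0, C 0.0 → max 0.1 km
Location 3: residuals A 22.5, B 22.1, C 140.1 → max 140.1 km
Location 4: residuals A 30.8, B 77.4, C 78.0 → max 78.0 km
Only Location 2 has all residuals ≈ 0.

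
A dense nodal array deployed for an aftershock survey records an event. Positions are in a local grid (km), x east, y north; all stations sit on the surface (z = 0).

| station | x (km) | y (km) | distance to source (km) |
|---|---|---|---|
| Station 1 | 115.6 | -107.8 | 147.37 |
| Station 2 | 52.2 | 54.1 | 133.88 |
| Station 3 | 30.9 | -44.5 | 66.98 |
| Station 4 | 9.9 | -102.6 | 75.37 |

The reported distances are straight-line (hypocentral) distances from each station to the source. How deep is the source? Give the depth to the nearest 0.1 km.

z ≈ 52.1 km

Each station gives a sphere (x−x_i)² + (y−y_i)² + z² = d_i² (stations at z=0).
Subtracting the Station 1 sphere from Station 2 and Station 3: z² cancels, leaving linear equations in x and y:
-126.8 x + 323.8 y = -15538.49
-169.4 x + 126.6 y = -4817.54
Solving: x ≈ -10.496, y ≈ -52.098 km (keep extra digits for the depth step; rounded: -10.5, -52.1).
Then from the Station 1 sphere: z² = 147.37² − (x − 115.6)² − (y + 107.8)² with x = -10.496, y = -52.098, so z ≈ 52.106 ≈ 52.1 km.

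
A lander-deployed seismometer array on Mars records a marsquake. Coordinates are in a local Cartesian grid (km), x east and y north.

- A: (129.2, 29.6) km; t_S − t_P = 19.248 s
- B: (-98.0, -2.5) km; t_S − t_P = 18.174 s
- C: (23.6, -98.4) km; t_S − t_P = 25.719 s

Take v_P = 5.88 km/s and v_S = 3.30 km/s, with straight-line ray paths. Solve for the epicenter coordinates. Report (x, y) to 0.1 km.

(-0.7, 93.5)

Distance from S−P lag: d = Δt · v_P v_S / (v_P − v_S) = Δt · (5.88·3.30)/(5.88−3.30) ≈ 7.5209·Δt.
So d_A = 144.76, d_B = 136.69, d_C = 193.43 km.
Circle about each station: (x − 129.2)² + (y − 29.6)² = 144.76²; (x + 98.0)² + (y + 2.5)² = 136.69²; (x − 23.6)² + (y + 98.4)² = 193.43².
Subtracting pairs of circle equations eliminates x²+y² and gives linear equations (the radical axes):
-454.4 x − 64.2 y = -5687.25
-211.2 x − 256.0 y = -23788.99
Solving the 2×2 system: x ≈ -0.7, y ≈ 93.5 km.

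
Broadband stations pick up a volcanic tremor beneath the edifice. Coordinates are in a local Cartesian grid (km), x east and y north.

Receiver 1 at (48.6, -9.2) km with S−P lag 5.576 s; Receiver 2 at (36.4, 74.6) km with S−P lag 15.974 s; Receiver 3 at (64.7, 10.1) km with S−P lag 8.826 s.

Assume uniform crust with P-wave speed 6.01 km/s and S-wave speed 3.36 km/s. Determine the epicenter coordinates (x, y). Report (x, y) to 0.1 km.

Distance from S−P lag: d = Δt · v_P v_S / (v_P − v_S) = Δt · (6.01·3.36)/(6.01−3.36) ≈ 7.6202·Δt.
So d_Receiver 1 = 42.49, d_Receiver 2 = 121.73, d_Receiver 3 = 67.26 km.
Circle about each station: (x − 48.6)² + (y + 9.2)² = 42.49²; (x − 36.4)² + (y − 74.6)² = 121.73²; (x − 64.7)² + (y − 10.1)² = 67.26².
Subtracting the Receiver 1 equation from the Receiver 2 and Receiver 3 equations removes the quadratic terms:
-24.4 x + 167.6 y = -8569.27
32.2 x + 38.6 y = -877.01
Solving the 2×2 system: x ≈ 29.0, y ≈ -46.9 km.

x ≈ 29.0 km, y ≈ -46.9 km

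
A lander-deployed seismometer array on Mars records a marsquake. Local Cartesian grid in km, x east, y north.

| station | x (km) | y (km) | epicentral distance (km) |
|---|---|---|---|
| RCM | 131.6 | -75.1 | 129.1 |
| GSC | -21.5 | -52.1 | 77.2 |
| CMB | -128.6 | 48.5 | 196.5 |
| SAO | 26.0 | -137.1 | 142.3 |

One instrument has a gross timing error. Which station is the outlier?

Solve using three stations at a time. Using RCM, GSC, SAO (subtract circle equations pairwise → linear system) gives (x, y) ≈ (30.4, 5.2).
Distances from that point to each station vs reported:
  RCM: calculated 129.2 vs reported 129.1 → residual 0.1 km
  GSC: calculated 77.3 vs reported 77.2 → residual 0.1 km
  CMB: calculated 164.8 vs reported 196.5 → residual 31.7 km
  SAO: calculated 142.4 vs reported 142.3 → residual 0.1 km
RCM, GSC, SAO are mutually consistent (residuals ≈ 0); CMB is off by 31.7 km.

CMB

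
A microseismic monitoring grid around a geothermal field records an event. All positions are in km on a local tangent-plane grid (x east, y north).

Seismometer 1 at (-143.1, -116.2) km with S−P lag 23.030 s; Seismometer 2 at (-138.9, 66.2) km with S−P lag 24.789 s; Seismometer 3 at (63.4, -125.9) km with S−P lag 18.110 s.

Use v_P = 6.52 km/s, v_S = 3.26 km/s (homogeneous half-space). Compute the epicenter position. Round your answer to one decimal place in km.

Distance from S−P lag: d = Δt · v_P v_S / (v_P − v_S) = Δt · (6.52·3.26)/(6.52−3.26) ≈ 6.5200·Δt.
So d_Seismometer 1 = 150.16, d_Seismometer 2 = 161.62, d_Seismometer 3 = 118.08 km.
Circle about each station: (x + 143.1)² + (y + 116.2)² = 150.16²; (x + 138.9)² + (y − 66.2)² = 161.62²; (x − 63.4)² + (y + 125.9)² = 118.08².
Subtracting the Seismometer 1 equation from the Seismometer 2 and Seismometer 3 equations removes the quadratic terms:
8.4 x + 364.8 y = -13877.40
413.0 x − 19.4 y = -5504.54
Solving the 2×2 system: x ≈ -15.1, y ≈ -37.7 km.
Check against Seismometer 1 (with the unrounded x, y): √((x + 143.1)²+(y + 116.2)²) = 150.16 ≈ 150.16 km. ✓

-15.1 km east, -37.7 km north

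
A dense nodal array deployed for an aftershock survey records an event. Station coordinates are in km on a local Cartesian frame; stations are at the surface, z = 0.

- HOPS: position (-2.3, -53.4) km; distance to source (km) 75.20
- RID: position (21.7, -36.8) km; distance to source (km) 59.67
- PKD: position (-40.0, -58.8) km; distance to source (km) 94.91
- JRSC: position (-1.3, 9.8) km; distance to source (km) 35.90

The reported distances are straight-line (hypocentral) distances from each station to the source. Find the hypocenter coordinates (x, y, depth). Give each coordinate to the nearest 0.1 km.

(13.5, 12.5, 32.6)

Each station gives a sphere (x−x_i)² + (y−y_i)² + z² = d_i² (stations at z=0).
Subtracting the HOPS sphere from RID and PKD: z² cancels, leaving linear equations in x and y:
48.0 x + 33.2 y = 1062.81
-75.4 x − 10.8 y = -1152.28
Solving: x ≈ 13.491, y ≈ 12.508 km (keep extra digits for the depth step; rounded: 13.5, 12.5).
Then from the HOPS sphere: z² = 75.20² − (x + 2.3)² − (y + 53.4)² with x = 13.491, y = 12.508, so z ≈ 32.586 ≈ 32.6 km.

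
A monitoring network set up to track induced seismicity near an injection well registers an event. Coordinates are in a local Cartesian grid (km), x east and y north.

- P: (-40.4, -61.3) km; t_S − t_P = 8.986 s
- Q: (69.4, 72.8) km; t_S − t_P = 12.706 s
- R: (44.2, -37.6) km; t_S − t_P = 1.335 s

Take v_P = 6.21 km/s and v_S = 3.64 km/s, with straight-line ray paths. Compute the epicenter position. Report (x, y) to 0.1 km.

Distance from S−P lag: d = Δt · v_P v_S / (v_P − v_S) = Δt · (6.21·3.64)/(6.21−3.64) ≈ 8.7955·Δt.
So d_P = 79.04, d_Q = 111.76, d_R = 11.74 km.
Circle about each station: (x + 40.4)² + (y + 61.3)² = 79.04²; (x − 69.4)² + (y − 72.8)² = 111.76²; (x − 44.2)² + (y + 37.6)² = 11.74².
Subtracting the P equation from the Q and R equations removes the quadratic terms:
219.6 x + 268.2 y = -1516.63
169.2 x + 47.4 y = 4087.04
Solving the 2×2 system: x ≈ 33.4, y ≈ -33.0 km.
Check against P (with the unrounded x, y): √((x + 40.4)²+(y + 61.3)²) = 79.04 ≈ 79.04 km. ✓

x ≈ 33.4 km, y ≈ -33.0 km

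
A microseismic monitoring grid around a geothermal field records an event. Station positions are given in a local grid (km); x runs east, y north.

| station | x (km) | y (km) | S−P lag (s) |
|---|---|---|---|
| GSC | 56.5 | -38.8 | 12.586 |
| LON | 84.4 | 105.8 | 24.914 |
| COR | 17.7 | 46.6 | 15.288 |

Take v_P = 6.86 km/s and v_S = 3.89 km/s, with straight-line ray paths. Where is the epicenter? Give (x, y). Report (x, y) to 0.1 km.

-51.6 km east, -72.0 km north

Distance from S−P lag: d = Δt · v_P v_S / (v_P − v_S) = Δt · (6.86·3.89)/(6.86−3.89) ≈ 8.9850·Δt.
So d_GSC = 113.08, d_LON = 223.85, d_COR = 137.36 km.
Circle about each station: (x − 56.5)² + (y + 38.8)² = 113.08²; (x − 84.4)² + (y − 105.8)² = 223.85²; (x − 17.7)² + (y − 46.6)² = 137.36².
Subtracting the GSC equation from the LON and COR equations removes the quadratic terms:
55.8 x + 289.2 y = -23702.43
-77.6 x + 170.8 y = -8293.52
Solving the 2×2 system: x ≈ -51.6, y ≈ -72.0 km.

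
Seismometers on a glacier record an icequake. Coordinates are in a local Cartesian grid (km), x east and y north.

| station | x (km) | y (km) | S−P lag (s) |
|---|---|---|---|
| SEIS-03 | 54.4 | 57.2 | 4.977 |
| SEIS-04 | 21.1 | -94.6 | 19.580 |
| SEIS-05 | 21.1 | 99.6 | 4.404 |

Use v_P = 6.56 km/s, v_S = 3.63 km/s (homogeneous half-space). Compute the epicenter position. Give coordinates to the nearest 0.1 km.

(14.6, 64.4)

Distance from S−P lag: d = Δt · v_P v_S / (v_P − v_S) = Δt · (6.56·3.63)/(6.56−3.63) ≈ 8.1272·Δt.
So d_SEIS-03 = 40.45, d_SEIS-04 = 159.13, d_SEIS-05 = 35.79 km.
Circle about each station: (x − 54.4)² + (y − 57.2)² = 40.45²; (x − 21.1)² + (y + 94.6)² = 159.13²; (x − 21.1)² + (y − 99.6)² = 35.79².
Subtracting the SEIS-03 equation from the SEIS-04 and SEIS-05 equations removes the quadratic terms:
-66.6 x − 303.6 y = -20522.98
-66.6 x + 84.8 y = 4489.45
Solving the 2×2 system: x ≈ 14.6, y ≈ 64.4 km.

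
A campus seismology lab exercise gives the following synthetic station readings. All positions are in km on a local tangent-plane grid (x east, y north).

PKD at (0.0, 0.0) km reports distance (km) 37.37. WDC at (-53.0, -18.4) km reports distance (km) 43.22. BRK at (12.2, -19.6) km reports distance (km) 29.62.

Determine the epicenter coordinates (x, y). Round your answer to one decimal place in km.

-13.1 km east, -35.0 km north

Circle about each station: x² + y² = 37.37²; (x + 53.0)² + (y + 18.4)² = 43.22²; (x − 12.2)² + (y + 19.6)² = 29.62².
Subtracting pairs of circle equations eliminates x²+y² and gives linear equations (the radical axes):
-106.0 x − 36.8 y = 2676.11
24.4 x − 39.2 y = 1052.17
Solving the 2×2 system: x ≈ -13.1, y ≈ -35.0 km.
Check against PKD (with the unrounded x, y): √(x²+y²) = 37.36 ≈ 37.37 km. ✓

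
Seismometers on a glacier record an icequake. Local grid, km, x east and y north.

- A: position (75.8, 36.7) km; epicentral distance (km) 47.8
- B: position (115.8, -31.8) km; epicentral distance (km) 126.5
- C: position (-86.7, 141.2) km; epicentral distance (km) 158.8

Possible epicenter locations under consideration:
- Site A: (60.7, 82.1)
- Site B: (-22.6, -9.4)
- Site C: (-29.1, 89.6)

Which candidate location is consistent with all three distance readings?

Site A

For each candidate, compare |candidate − station| to the reported distance:
Site A: residuals A 0.0, B 0.0, C 0.0 → max 0.0 km
Site B: residuals A 60.9, B 13.7, C 4.9 → max 60.9 km
Site C: residuals A 69.7, B 62.5, C 81.5 → max 81.5 km
Only Site A has all residuals ≈ 0.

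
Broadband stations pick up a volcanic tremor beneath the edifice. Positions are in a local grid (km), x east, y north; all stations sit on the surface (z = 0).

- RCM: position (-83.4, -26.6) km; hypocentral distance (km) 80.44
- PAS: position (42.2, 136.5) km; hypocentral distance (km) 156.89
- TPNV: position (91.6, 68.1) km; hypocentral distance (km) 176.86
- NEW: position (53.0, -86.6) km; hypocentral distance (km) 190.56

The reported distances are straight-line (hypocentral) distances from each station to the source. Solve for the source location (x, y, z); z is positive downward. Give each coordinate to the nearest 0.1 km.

x ≈ -79.9 km, y ≈ 45.0 km, depth ≈ 36.5 km

Each station gives a sphere (x−x_i)² + (y−y_i)² + z² = d_i² (stations at z=0).
Subtracting the RCM sphere from PAS and TPNV: z² cancels, leaving linear equations in x and y:
251.2 x + 326.2 y = -5393.91
350.0 x + 189.4 y = -19443.82
Solving: x ≈ -79.903, y ≈ 44.996 km (keep extra digits for the depth step; rounded: -79.9, 45.0).
Then from the RCM sphere: z² = 80.44² − (x + 83.4)² − (y + 26.6)² with x = -79.903, y = 44.996, so z ≈ 36.502 ≈ 36.5 km.
Check against NEW (with the unrounded solution): distance 190.56 ≈ 190.56 km. ✓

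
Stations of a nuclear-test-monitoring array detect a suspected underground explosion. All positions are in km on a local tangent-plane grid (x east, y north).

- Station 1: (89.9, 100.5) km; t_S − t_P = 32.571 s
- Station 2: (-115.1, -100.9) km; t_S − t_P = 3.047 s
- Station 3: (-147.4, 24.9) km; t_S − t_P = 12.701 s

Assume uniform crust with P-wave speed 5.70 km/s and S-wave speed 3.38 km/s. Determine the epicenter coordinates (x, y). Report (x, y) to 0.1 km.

Distance from S−P lag: d = Δt · v_P v_S / (v_P − v_S) = Δt · (5.70·3.38)/(5.70−3.38) ≈ 8.3043·Δt.
So d_Station 1 = 270.48, d_Station 2 = 25.30, d_Station 3 = 105.47 km.
Circle about each station: (x − 89.9)² + (y − 100.5)² = 270.48²; (x + 115.1)² + (y + 100.9)² = 25.30²; (x + 147.4)² + (y − 24.9)² = 105.47².
Subtracting the Station 1 equation from the Station 2 and Station 3 equations removes the quadratic terms:
-410.0 x − 402.8 y = 77765.90
-474.6 x − 151.2 y = 66200.02
Solving the 2×2 system: x ≈ -115.4, y ≈ -75.6 km.
Check against Station 1 (with the unrounded x, y): √((x − 89.9)²+(y − 100.5)²) = 270.48 ≈ 270.48 km. ✓

x ≈ -115.4 km, y ≈ -75.6 km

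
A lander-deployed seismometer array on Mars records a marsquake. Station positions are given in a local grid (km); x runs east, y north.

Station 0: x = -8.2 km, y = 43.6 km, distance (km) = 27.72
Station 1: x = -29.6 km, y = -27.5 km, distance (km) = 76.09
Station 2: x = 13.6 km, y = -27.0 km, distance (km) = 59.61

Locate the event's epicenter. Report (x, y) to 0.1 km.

(17.2, 32.5)

Circle about each station: (x + 8.2)² + (y − 43.6)² = 27.72²; (x + 29.6)² + (y + 27.5)² = 76.09²; (x − 13.6)² + (y + 27.0)² = 59.61².
Subtracting pairs of circle equations eliminates x²+y² and gives linear equations (the radical axes):
-42.8 x − 142.2 y = -5357.08
43.6 x − 141.2 y = -3839.19
Solving the 2×2 system: x ≈ 17.2, y ≈ 32.5 km.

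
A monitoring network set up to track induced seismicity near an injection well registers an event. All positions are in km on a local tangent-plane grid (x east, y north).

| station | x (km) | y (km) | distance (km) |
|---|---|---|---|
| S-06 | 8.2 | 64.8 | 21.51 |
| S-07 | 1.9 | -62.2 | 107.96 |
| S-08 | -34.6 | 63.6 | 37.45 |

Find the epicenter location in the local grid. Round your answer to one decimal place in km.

Circle about each station: (x − 8.2)² + (y − 64.8)² = 21.51²; (x − 1.9)² + (y + 62.2)² = 107.96²; (x + 34.6)² + (y − 63.6)² = 37.45².
Subtracting pairs of circle equations eliminates x²+y² and gives linear equations (the radical axes):
-12.6 x − 254.0 y = -11586.51
-85.6 x − 2.4 y = 36.02
Solving the 2×2 system: x ≈ -1.7, y ≈ 45.7 km.

x ≈ -1.7 km, y ≈ 45.7 km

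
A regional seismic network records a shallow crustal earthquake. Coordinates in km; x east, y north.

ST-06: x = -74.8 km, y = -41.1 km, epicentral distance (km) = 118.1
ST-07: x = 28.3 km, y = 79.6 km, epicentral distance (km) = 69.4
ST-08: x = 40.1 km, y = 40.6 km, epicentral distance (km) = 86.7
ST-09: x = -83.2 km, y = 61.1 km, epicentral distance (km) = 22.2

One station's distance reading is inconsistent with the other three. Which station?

Solve using three stations at a time. Using ST-06, ST-07, ST-08 (subtract circle equations pairwise → linear system) gives (x, y) ≈ (-40.8, 72.0).
Distances from that point to each station vs reported:
  ST-06: calculated 118.1 vs reported 118.1 → residual 0.0 km
  ST-07: calculated 69.5 vs reported 69.4 → residual 0.1 km
  ST-08: calculated 86.8 vs reported 86.7 → residual 0.1 km
  ST-09: calculated 43.8 vs reported 22.2 → residual 21.6 km
ST-06, ST-07, ST-08 are mutually consistent (residuals ≈ 0); ST-09 is off by 21.6 km.

ST-09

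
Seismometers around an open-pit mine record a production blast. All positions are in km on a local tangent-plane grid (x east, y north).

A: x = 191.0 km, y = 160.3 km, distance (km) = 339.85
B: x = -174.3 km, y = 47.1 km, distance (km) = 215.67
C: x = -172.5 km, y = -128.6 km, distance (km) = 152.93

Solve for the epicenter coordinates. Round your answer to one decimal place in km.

Circle about each station: (x − 191.0)² + (y − 160.3)² = 339.85²; (x + 174.3)² + (y − 47.1)² = 215.67²; (x + 172.5)² + (y + 128.6)² = 152.93².
Subtracting the A equation from the B and C equations removes the quadratic terms:
-730.6 x − 226.4 y = 39406.28
-727.0 x − 577.8 y = 76227.56
Solving the 2×2 system: x ≈ -21.4, y ≈ -105.0 km.
Check against A (with the unrounded x, y): √((x − 191.0)²+(y − 160.3)²) = 339.85 ≈ 339.85 km. ✓

-21.4 km east, -105.0 km north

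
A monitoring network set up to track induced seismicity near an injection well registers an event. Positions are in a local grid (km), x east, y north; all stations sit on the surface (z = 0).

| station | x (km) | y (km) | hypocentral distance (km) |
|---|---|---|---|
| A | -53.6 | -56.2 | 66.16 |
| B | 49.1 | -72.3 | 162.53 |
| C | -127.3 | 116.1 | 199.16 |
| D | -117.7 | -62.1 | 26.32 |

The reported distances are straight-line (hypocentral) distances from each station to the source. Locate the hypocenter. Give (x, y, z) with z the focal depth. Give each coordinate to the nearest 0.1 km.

Each station gives a sphere (x−x_i)² + (y−y_i)² + z² = d_i² (stations at z=0).
Subtracting the A sphere from B and C: z² cancels, leaving linear equations in x and y:
205.4 x − 32.2 y = -20432.16
-147.4 x + 344.6 y = -11634.46
Solving: x ≈ -112.298, y ≈ -81.797 km (keep extra digits for the depth step; rounded: -112.3, -81.8).
Then from the A sphere: z² = 66.16² − (x + 53.6)² − (y + 56.2)² with x = -112.298, y = -81.797, so z ≈ 16.628 ≈ 16.6 km.

x ≈ -112.3 km, y ≈ -81.8 km, depth ≈ 16.6 km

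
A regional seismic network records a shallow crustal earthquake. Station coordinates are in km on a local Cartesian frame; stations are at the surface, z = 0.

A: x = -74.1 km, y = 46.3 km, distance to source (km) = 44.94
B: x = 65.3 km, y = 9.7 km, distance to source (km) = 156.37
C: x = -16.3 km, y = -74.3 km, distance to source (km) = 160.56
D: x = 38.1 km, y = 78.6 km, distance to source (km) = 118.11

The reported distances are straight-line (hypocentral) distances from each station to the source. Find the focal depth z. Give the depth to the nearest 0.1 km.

Each station gives a sphere (x−x_i)² + (y−y_i)² + z² = d_i² (stations at z=0).
Subtracting the A sphere from B and C: z² cancels, leaving linear equations in x and y:
278.8 x − 73.2 y = -25708.29
115.6 x − 241.2 y = -25608.23
Solving: x ≈ -73.596, y ≈ 70.898 km (keep extra digits for the depth step; rounded: -73.6, 70.9).
Then from the A sphere: z² = 44.94² − (x + 74.1)² − (y − 46.3)² with x = -73.596, y = 70.898, so z ≈ 37.607 ≈ 37.6 km.
Check against D (with the unrounded solution): distance 118.11 ≈ 118.11 km. ✓

depth ≈ 37.6 km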